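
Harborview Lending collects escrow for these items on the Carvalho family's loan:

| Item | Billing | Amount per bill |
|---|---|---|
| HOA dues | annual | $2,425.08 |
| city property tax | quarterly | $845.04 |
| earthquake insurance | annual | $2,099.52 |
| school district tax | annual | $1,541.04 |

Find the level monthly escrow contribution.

$787.15

HOA dues: $2,425.08 per year
City property tax: $845.04 × 4 = $3,380.16 per year
Earthquake insurance: $2,099.52 per year
School district tax: $1,541.04 per year
Total annual escrow = $2,425.08 + $3,380.16 + $2,099.52 + $1,541.04 = $9,445.80
Per month = $9,445.80 / 12 = $787.15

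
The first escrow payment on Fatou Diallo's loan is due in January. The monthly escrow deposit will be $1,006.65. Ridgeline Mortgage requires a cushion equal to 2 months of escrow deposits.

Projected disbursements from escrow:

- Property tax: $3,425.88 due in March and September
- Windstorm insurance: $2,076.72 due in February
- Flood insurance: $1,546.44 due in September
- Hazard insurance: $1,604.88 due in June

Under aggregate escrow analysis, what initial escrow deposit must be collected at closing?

Cushion = 2 × $1,006.65 = $2,013.30
Trial balance (start $0, +$1,006.65 each month, − disbursements):
  Jan: +$1,006.65 → $1,006.65
  Feb: +$1,006.65 − $2,076.72 → -$63.42
  Mar: +$1,006.65 − $3,425.88 → -$2,482.65
  Apr: +$1,006.65 → -$1,476.00
  May: +$1,006.65 → -$469.35
  Jun: +$1,006.65 − $1,604.88 → -$1,067.58
  Jul: +$1,006.65 → -$60.93
  Aug: +$1,006.65 → $945.72
  Sep: +$1,006.65 − $4,972.32 → -$3,019.95
  Oct: +$1,006.65 → -$2,013.30
  Nov: +$1,006.65 → -$1,006.65
  Dec: +$1,006.65 → $0.00
Lowest trial balance = -$3,019.95 (Sep)
Initial deposit = cushion − low point = $2,013.30 − (-$3,019.95) = $5,033.25

$5,033.25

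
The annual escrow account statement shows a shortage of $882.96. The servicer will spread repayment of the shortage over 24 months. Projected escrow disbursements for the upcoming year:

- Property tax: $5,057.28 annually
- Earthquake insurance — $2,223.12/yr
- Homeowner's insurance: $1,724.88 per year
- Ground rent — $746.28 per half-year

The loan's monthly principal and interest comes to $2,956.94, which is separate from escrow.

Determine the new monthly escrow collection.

Property tax: $5,057.28 annually
Earthquake insurance: $2,223.12 annually
Homeowner's insurance: $1,724.88 annually
Ground rent: $746.28 × 2 = $1,492.56 annually
Total per year = $5,057.28 + $2,223.12 + $1,724.88 + $1,492.56 = $10,497.84
Monthly escrow = $10,497.84 / 12 = $874.82
Shortage spread = $882.96 ÷ 24 = $36.79/mo
Adjusted monthly = $874.82 + $36.79 = $911.61

$911.61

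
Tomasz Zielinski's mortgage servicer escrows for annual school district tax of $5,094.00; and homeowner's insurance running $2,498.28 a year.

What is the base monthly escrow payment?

School district tax — $5,094.00 annually
Homeowner's insurance — $2,498.28 annually
Total per year = $5,094.00 + $2,498.28 = $7,592.28
Monthly = $7,592.28 / 12 = $632.69

$632.69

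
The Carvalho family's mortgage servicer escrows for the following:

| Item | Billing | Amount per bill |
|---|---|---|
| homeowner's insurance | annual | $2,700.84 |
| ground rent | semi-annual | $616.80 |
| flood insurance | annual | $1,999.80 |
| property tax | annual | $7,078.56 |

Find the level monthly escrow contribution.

Homeowner's insurance: $2,700.84
Ground rent: $616.80 × 2 = $1,233.60
Flood insurance: $1,999.80
Property tax: $7,078.56
Total annual escrow = $2,700.84 + $1,233.60 + $1,999.80 + $7,078.56 = $13,012.80
Monthly = $13,012.80 / 12 = $1,084.40

$1,084.40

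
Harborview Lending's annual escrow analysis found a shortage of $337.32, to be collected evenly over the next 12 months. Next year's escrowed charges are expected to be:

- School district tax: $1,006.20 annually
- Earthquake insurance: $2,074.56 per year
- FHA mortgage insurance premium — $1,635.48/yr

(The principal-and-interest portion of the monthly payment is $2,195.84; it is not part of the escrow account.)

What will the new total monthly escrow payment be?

School district tax — $1,006.20/yr
Earthquake insurance — $2,074.56/yr
FHA mortgage insurance premium — $1,635.48/yr
Total per year = $4,716.24
Base monthly escrow = $4,716.24 / 12 = $393.02
Shortage per month = $337.32 ÷ 12 = $28.11
Adjusted monthly = $393.02 + $28.11 = $421.13

$421.13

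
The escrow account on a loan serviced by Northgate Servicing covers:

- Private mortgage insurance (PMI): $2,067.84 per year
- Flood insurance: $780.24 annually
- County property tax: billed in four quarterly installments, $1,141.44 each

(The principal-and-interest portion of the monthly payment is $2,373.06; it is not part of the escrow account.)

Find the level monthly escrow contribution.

$617.82

Private mortgage insurance (PMI) — $2,067.84 per year
Flood insurance — $780.24 per year
County property tax — $1,141.44 × 4 = $4,565.76 per year
Combined annual = $2,067.84 + $780.24 + $4,565.76 = $7,413.84
Monthly escrow = $7,413.84 / 12 = $617.82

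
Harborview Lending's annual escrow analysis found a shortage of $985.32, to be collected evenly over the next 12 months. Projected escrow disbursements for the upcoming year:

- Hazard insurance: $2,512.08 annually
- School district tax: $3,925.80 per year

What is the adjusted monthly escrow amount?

Hazard insurance: $2,512.08
School district tax: $3,925.80
Yearly total = $2,512.08 + $3,925.80 = $6,437.88
Monthly = $6,437.88 ÷ 12 = $536.49
Monthly shortage recovery: $985.32 ÷ 12 = $82.11
Adjusted monthly = $536.49 + $82.11 = $618.60

$618.60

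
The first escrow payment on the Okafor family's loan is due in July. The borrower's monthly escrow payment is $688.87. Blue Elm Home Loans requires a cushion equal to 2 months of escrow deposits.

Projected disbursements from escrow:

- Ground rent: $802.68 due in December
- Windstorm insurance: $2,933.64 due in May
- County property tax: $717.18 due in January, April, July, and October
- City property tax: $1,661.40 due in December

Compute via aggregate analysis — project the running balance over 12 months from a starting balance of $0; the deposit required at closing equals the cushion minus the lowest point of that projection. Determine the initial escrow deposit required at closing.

Cushion = 2 × $688.87 = $1,377.74
Trial balance (start $0, +$688.87 each month, − disbursements):
  Jul: +$688.87 − $717.18 → -$28.31
  Aug: +$688.87 → $660.56
  Sep: +$688.87 → $1,349.43
  Oct: +$688.87 − $717.18 → $1,321.12
  Nov: +$688.87 → $2,009.99
  Dec: +$688.87 − $2,464.08 → $234.78
  Jan: +$688.87 − $717.18 → $206.47
  Feb: +$688.87 → $895.34
  Mar: +$688.87 → $1,584.21
  Apr: +$688.87 − $717.18 → $1,555.90
  May: +$688.87 − $2,933.64 → -$688.87
  Jun: +$688.87 → $0.00
Lowest trial balance = -$688.87 (May)
Initial deposit = cushion − low point = $1,377.74 − (-$688.87) = $2,066.61

$2,066.61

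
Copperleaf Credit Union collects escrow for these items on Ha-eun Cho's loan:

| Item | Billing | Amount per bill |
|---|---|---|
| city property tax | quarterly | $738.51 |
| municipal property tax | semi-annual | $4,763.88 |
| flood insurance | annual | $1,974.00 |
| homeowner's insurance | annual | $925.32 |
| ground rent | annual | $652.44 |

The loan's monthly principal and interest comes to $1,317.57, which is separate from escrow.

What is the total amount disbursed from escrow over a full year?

$16,033.56

City property tax — $738.51 × 4 = $2,954.04 per year
Municipal property tax — $4,763.88 × 2 = $9,527.76 per year
Flood insurance — $1,974.00 per year
Homeowner's insurance — $925.32 per year
Ground rent — $652.44 per year
Annual escrow total = $2,954.04 + $9,527.76 + $1,974.00 + $925.32 + $652.44 = $16,033.56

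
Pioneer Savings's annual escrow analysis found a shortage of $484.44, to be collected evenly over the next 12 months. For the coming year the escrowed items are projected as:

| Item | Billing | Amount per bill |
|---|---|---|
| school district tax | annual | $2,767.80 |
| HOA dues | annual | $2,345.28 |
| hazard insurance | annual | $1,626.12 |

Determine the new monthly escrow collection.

School district tax = $2,767.80
HOA dues = $2,345.28
Hazard insurance = $1,626.12
Total annual escrow = $2,767.80 + $2,345.28 + $1,626.12 = $6,739.20
Monthly escrow = $6,739.20 ÷ 12 = $561.60
Monthly shortage recovery: $484.44 / 12 = $40.37
New monthly escrow = $561.60 + $40.37 = $601.97

$601.97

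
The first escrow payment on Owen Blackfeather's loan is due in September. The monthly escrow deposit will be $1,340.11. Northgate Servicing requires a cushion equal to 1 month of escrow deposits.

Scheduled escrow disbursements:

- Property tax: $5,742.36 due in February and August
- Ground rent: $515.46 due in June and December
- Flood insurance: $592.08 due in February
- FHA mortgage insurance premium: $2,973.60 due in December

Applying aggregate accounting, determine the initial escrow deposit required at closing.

$3,122.95

Cushion = 1 × $1,340.11 = $1,340.11
Trial balance (start $0, +$1,340.11 each month, − disbursements):
  Sep: +$1,340.11 → $1,340.11
  Oct: +$1,340.11 → $2,680.22
  Nov: +$1,340.11 → $4,020.33
  Dec: +$1,340.11 − $3,489.06 → $1,871.38
  Jan: +$1,340.11 → $3,211.49
  Feb: +$1,340.11 − $6,334.44 → -$1,782.84
  Mar: +$1,340.11 → -$442.73
  Apr: +$1,340.11 → $897.38
  May: +$1,340.11 → $2,237.49
  Jun: +$1,340.11 − $515.46 → $3,062.14
  Jul: +$1,340.11 → $4,402.25
  Aug: +$1,340.11 − $5,742.36 → $0.00
Lowest trial balance = -$1,782.84 (Feb)
Initial deposit = cushion − low point = $1,340.11 − (-$1,782.84) = $3,122.95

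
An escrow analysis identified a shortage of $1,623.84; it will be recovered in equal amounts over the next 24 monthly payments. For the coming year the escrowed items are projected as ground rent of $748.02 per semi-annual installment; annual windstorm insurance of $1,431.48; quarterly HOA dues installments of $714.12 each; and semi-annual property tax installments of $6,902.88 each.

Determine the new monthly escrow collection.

$1,700.14

Ground rent — $748.02 × 2 = $1,496.04 annually
Windstorm insurance — $1,431.48 annually
HOA dues — $714.12 × 4 = $2,856.48 annually
Property tax — $6,902.88 × 2 = $13,805.76 annually
Annual escrow total = $19,589.76
Base monthly escrow = $19,589.76 ÷ 12 = $1,632.48
Monthly shortage recovery: $1,623.84 ÷ 24 = $67.66
Adjusted monthly = $1,632.48 + $67.66 = $1,700.14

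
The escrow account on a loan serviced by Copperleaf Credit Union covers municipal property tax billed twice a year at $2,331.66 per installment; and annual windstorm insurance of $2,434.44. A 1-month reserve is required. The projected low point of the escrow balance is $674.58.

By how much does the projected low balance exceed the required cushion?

$83.10

Municipal property tax — $2,331.66 × 2 = $4,663.32/yr
Windstorm insurance — $2,434.44/yr
Yearly total = $7,097.76
Per month = $7,097.76 / 12 = $591.48
Required cushion = 1 × $591.48 = $591.48
Excess over cushion: $674.58 − $591.48 = $83.10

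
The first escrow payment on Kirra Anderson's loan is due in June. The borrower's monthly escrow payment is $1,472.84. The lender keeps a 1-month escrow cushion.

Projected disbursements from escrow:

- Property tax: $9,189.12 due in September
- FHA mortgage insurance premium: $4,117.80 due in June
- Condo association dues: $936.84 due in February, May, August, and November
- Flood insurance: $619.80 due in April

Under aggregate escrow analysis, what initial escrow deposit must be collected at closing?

$9,825.24

Cushion = 1 × $1,472.84 = $1,472.84
Trial balance (start $0, +$1,472.84 each month, − disbursements):
  Jun: +$1,472.84 − $4,117.80 → -$2,644.96
  Jul: +$1,472.84 → -$1,172.12
  Aug: +$1,472.84 − $936.84 → -$636.12
  Sep: +$1,472.84 − $9,189.12 → -$8,352.40
  Oct: +$1,472.84 → -$6,879.56
  Nov: +$1,472.84 − $936.84 → -$6,343.56
  Dec: +$1,472.84 → -$4,870.72
  Jan: +$1,472.84 → -$3,397.88
  Feb: +$1,472.84 − $936.84 → -$2,861.88
  Mar: +$1,472.84 → -$1,389.04
  Apr: +$1,472.84 − $619.80 → -$536.00
  May: +$1,472.84 − $936.84 → $0.00
Lowest trial balance = -$8,352.40 (Sep)
Initial deposit = cushion − low point = $1,472.84 − (-$8,352.40) = $9,825.24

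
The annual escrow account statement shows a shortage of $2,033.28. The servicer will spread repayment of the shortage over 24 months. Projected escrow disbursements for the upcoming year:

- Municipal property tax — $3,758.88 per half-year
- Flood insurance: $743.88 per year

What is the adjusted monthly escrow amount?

$773.19

Municipal property tax — $3,758.88 × 2 = $7,517.76
Flood insurance — $743.88
Yearly total = $7,517.76 + $743.88 = $8,261.64
Base monthly escrow = $8,261.64 ÷ 12 = $688.47
Monthly shortage recovery: $2,033.28 ÷ 24 = $84.72
New monthly escrow = $688.47 + $84.72 = $773.19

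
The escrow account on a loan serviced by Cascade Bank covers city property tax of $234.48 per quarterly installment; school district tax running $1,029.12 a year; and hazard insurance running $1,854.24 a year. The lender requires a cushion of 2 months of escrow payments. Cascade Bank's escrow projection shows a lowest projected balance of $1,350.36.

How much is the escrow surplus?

City property tax = $234.48 × 4 = $937.92/yr
School district tax = $1,029.12/yr
Hazard insurance = $1,854.24/yr
Total annual escrow = $937.92 + $1,029.12 + $1,854.24 = $3,821.28
Monthly escrow = $3,821.28 ÷ 12 = $318.44
Cushion = 2 × $318.44 = $636.88
Excess over cushion: $1,350.36 − $636.88 = $713.48

$713.48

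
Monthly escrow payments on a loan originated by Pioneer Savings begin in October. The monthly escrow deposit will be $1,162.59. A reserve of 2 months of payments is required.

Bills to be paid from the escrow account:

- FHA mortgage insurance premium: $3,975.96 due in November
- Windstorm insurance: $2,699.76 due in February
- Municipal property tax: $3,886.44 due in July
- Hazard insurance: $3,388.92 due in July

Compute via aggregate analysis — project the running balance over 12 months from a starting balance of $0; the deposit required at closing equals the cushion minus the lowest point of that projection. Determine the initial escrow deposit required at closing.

$4,650.36

Cushion = 2 × $1,162.59 = $2,325.18
Trial balance (start $0, +$1,162.59 each month, − disbursements):
  Oct: +$1,162.59 → $1,162.59
  Nov: +$1,162.59 − $3,975.96 → -$1,650.78
  Dec: +$1,162.59 → -$488.19
  Jan: +$1,162.59 → $674.40
  Feb: +$1,162.59 − $2,699.76 → -$862.77
  Mar: +$1,162.59 → $299.82
  Apr: +$1,162.59 → $1,462.41
  May: +$1,162.59 → $2,625.00
  Jun: +$1,162.59 → $3,787.59
  Jul: +$1,162.59 − $7,275.36 → -$2,325.18
  Aug: +$1,162.59 → -$1,162.59
  Sep: +$1,162.59 → $0.00
Lowest trial balance = -$2,325.18 (Jul)
Initial deposit = cushion − low point = $2,325.18 − (-$2,325.18) = $4,650.36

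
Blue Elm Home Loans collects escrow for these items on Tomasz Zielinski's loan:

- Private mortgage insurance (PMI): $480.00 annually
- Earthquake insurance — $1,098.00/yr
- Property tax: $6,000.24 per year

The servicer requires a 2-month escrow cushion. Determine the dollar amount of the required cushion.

$1,263.04

Private mortgage insurance (PMI) = $480.00/yr
Earthquake insurance = $1,098.00/yr
Property tax = $6,000.24/yr
Yearly total = $7,578.24
Monthly = $7,578.24 / 12 = $631.52
Reserve = 2 × $631.52 = $1,263.04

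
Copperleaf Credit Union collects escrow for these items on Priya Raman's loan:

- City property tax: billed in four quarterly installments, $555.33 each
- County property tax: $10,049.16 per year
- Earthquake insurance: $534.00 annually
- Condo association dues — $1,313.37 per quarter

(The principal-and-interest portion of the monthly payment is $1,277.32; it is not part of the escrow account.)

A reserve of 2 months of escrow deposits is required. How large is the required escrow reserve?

$3,009.66

City property tax: $555.33 × 4 = $2,221.32 per year
County property tax: $10,049.16 per year
Earthquake insurance: $534.00 per year
Condo association dues: $1,313.37 × 4 = $5,253.48 per year
Total per year = $2,221.32 + $10,049.16 + $534.00 + $5,253.48 = $18,057.96
Monthly = $18,057.96 ÷ 12 = $1,504.83
Required cushion = 2 × $1,504.83 = $3,009.66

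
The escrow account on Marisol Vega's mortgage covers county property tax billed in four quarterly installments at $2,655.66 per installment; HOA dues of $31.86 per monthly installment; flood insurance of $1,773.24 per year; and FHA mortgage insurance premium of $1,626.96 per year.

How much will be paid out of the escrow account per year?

County property tax = $2,655.66 × 4 = $10,622.64/yr
HOA dues = $31.86 × 12 = $382.32/yr
Flood insurance = $1,773.24/yr
FHA mortgage insurance premium = $1,626.96/yr
Total annual escrow = $14,405.16

$14,405.16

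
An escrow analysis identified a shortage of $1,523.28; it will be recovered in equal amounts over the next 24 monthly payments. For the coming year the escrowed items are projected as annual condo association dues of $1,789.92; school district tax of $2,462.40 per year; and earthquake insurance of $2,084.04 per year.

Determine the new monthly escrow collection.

Condo association dues — $1,789.92 annually
School district tax — $2,462.40 annually
Earthquake insurance — $2,084.04 annually
Combined annual = $6,336.36
Monthly escrow = $6,336.36 / 12 = $528.03
Monthly shortage recovery: $1,523.28 ÷ 24 = $63.47
Adjusted monthly = $528.03 + $63.47 = $591.50

$591.50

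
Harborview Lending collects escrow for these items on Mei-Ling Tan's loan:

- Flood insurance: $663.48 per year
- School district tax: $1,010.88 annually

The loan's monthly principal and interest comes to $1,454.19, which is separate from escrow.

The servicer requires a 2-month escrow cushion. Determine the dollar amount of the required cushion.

Flood insurance: $663.48 annually
School district tax: $1,010.88 annually
Yearly total = $663.48 + $1,010.88 = $1,674.36
Monthly escrow = $1,674.36 ÷ 12 = $139.53
Reserve = 2 × $139.53 = $279.06

$279.06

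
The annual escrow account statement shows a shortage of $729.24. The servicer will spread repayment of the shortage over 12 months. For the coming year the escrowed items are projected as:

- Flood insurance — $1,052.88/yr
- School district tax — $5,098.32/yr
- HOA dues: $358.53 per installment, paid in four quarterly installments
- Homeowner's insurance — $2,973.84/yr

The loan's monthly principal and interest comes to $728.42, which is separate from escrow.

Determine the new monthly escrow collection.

$940.70

Flood insurance = $1,052.88/yr
School district tax = $5,098.32/yr
HOA dues = $358.53 × 4 = $1,434.12/yr
Homeowner's insurance = $2,973.84/yr
Total per year = $1,052.88 + $5,098.32 + $1,434.12 + $2,973.84 = $10,559.16
Monthly escrow = $10,559.16 ÷ 12 = $879.93
Shortage spread = $729.24 ÷ 12 = $60.77/mo
Adjusted monthly = $879.93 + $60.77 = $940.70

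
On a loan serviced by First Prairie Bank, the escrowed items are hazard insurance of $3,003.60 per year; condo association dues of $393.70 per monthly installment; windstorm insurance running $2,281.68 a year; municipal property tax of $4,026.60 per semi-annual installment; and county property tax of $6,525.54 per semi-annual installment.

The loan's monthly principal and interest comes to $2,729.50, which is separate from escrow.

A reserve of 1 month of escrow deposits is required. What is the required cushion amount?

Hazard insurance: $3,003.60/yr
Condo association dues: $393.70 × 12 = $4,724.40/yr
Windstorm insurance: $2,281.68/yr
Municipal property tax: $4,026.60 × 2 = $8,053.20/yr
County property tax: $6,525.54 × 2 = $13,051.08/yr
Total annual escrow = $3,003.60 + $4,724.40 + $2,281.68 + $8,053.20 + $13,051.08 = $31,113.96
Per month = $31,113.96 / 12 = $2,592.83
Reserve = 1 × $2,592.83 = $2,592.83

$2,592.83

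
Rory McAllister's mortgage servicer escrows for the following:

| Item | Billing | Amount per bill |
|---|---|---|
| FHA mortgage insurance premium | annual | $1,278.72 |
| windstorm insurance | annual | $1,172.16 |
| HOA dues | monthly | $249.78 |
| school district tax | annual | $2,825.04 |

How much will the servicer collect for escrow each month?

$689.44

FHA mortgage insurance premium — $1,278.72 annually
Windstorm insurance — $1,172.16 annually
HOA dues — $249.78 × 12 = $2,997.36 annually
School district tax — $2,825.04 annually
Yearly total = $1,278.72 + $1,172.16 + $2,997.36 + $2,825.04 = $8,273.28
Base monthly escrow = $8,273.28 ÷ 12 = $689.44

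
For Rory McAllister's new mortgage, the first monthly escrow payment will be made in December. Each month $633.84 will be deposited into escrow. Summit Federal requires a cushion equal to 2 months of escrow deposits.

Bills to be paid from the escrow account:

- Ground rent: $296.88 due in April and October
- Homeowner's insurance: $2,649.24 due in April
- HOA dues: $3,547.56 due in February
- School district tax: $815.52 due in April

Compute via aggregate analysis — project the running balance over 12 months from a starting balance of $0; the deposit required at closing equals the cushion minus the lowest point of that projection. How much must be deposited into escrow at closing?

$5,407.68

Cushion = 2 × $633.84 = $1,267.68
Trial balance (start $0, +$633.84 each month, − disbursements):
  Dec: +$633.84 → $633.84
  Jan: +$633.84 → $1,267.68
  Feb: +$633.84 − $3,547.56 → -$1,646.04
  Mar: +$633.84 → -$1,012.20
  Apr: +$633.84 − $3,761.64 → -$4,140.00
  May: +$633.84 → -$3,506.16
  Jun: +$633.84 → -$2,872.32
  Jul: +$633.84 → -$2,238.48
  Aug: +$633.84 → -$1,604.64
  Sep: +$633.84 → -$970.80
  Oct: +$633.84 − $296.88 → -$633.84
  Nov: +$633.84 → $0.00
Lowest trial balance = -$4,140.00 (Apr)
Initial deposit = cushion − low point = $1,267.68 − (-$4,140.00) = $5,407.68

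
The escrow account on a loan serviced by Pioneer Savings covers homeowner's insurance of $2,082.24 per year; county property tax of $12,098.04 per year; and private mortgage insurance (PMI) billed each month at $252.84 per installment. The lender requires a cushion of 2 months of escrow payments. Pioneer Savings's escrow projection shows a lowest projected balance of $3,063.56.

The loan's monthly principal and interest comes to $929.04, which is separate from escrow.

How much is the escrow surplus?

$194.50

Homeowner's insurance: $2,082.24 annually
County property tax: $12,098.04 annually
Private mortgage insurance (PMI): $252.84 × 12 = $3,034.08 annually
Annual escrow total = $2,082.24 + $12,098.04 + $3,034.08 = $17,214.36
Monthly escrow = $17,214.36 / 12 = $1,434.53
Required reserve = 2 × $1,434.53 = $2,869.06
Excess over cushion: $3,063.56 − $2,869.06 = $194.50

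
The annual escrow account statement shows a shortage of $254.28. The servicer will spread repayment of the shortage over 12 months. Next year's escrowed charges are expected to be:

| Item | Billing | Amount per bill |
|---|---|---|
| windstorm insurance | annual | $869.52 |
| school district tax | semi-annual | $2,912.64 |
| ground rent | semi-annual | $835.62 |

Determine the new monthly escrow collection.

Windstorm insurance: $869.52/yr
School district tax: $2,912.64 × 2 = $5,825.28/yr
Ground rent: $835.62 × 2 = $1,671.24/yr
Total per year = $869.52 + $5,825.28 + $1,671.24 = $8,366.04
Base monthly escrow = $8,366.04 ÷ 12 = $697.17
Monthly shortage recovery: $254.28 ÷ 12 = $21.19
New monthly escrow = $697.17 + $21.19 = $718.36

$718.36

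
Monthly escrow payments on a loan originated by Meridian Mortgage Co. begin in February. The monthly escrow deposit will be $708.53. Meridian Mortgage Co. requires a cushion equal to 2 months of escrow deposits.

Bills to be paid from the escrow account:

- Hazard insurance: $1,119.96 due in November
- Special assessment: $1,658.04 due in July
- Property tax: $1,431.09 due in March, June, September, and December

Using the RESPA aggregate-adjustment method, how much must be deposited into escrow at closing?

Cushion = 2 × $708.53 = $1,417.06
Trial balance (start $0, +$708.53 each month, − disbursements):
  Feb: +$708.53 → $708.53
  Mar: +$708.53 − $1,431.09 → -$14.03
  Apr: +$708.53 → $694.50
  May: +$708.53 → $1,403.03
  Jun: +$708.53 − $1,431.09 → $680.47
  Jul: +$708.53 − $1,658.04 → -$269.04
  Aug: +$708.53 → $439.49
  Sep: +$708.53 − $1,431.09 → -$283.07
  Oct: +$708.53 → $425.46
  Nov: +$708.53 − $1,119.96 → $14.03
  Dec: +$708.53 − $1,431.09 → -$708.53
  Jan: +$708.53 → $0.00
Lowest trial balance = -$708.53 (Dec)
Initial deposit = cushion − low point = $1,417.06 − (-$708.53) = $2,125.59

$2,125.59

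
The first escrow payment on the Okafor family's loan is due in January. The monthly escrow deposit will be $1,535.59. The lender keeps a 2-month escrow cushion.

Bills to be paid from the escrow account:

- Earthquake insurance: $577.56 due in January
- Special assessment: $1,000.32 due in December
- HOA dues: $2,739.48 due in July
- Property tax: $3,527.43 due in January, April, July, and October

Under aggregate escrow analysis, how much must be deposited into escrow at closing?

$6,221.38

Cushion = 2 × $1,535.59 = $3,071.18
Trial balance (start $0, +$1,535.59 each month, − disbursements):
  Jan: +$1,535.59 − $4,104.99 → -$2,569.40
  Feb: +$1,535.59 → -$1,033.81
  Mar: +$1,535.59 → $501.78
  Apr: +$1,535.59 − $3,527.43 → -$1,490.06
  May: +$1,535.59 → $45.53
  Jun: +$1,535.59 → $1,581.12
  Jul: +$1,535.59 − $6,266.91 → -$3,150.20
  Aug: +$1,535.59 → -$1,614.61
  Sep: +$1,535.59 → -$79.02
  Oct: +$1,535.59 − $3,527.43 → -$2,070.86
  Nov: +$1,535.59 → -$535.27
  Dec: +$1,535.59 − $1,000.32 → $0.00
Lowest trial balance = -$3,150.20 (Jul)
Initial deposit = cushion − low point = $3,071.18 − (-$3,150.20) = $6,221.38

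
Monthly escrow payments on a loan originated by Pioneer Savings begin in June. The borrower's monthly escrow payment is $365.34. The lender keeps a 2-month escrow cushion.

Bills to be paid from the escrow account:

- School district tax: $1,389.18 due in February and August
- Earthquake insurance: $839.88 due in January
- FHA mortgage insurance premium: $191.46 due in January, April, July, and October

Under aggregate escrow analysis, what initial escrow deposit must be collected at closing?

Cushion = 2 × $365.34 = $730.68
Trial balance (start $0, +$365.34 each month, − disbursements):
  Jun: +$365.34 → $365.34
  Jul: +$365.34 − $191.46 → $539.22
  Aug: +$365.34 − $1,389.18 → -$484.62
  Sep: +$365.34 → -$119.28
  Oct: +$365.34 − $191.46 → $54.60
  Nov: +$365.34 → $419.94
  Dec: +$365.34 → $785.28
  Jan: +$365.34 − $1,031.34 → $119.28
  Feb: +$365.34 − $1,389.18 → -$904.56
  Mar: +$365.34 → -$539.22
  Apr: +$365.34 − $191.46 → -$365.34
  May: +$365.34 → $0.00
Lowest trial balance = -$904.56 (Feb)
Initial deposit = cushion − low point = $730.68 − (-$904.56) = $1,635.24

$1,635.24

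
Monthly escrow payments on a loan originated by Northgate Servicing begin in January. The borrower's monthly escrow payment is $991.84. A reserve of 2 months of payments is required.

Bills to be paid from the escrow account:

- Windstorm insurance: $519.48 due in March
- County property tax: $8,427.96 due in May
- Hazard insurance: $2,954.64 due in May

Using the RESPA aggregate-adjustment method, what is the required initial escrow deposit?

Cushion = 2 × $991.84 = $1,983.68
Trial balance (start $0, +$991.84 each month, − disbursements):
  Jan: +$991.84 → $991.84
  Feb: +$991.84 → $1,983.68
  Mar: +$991.84 − $519.48 → $2,456.04
  Apr: +$991.84 → $3,447.88
  May: +$991.84 − $11,382.60 → -$6,942.88
  Jun: +$991.84 → -$5,951.04
  Jul: +$991.84 → -$4,959.20
  Aug: +$991.84 → -$3,967.36
  Sep: +$991.84 → -$2,975.52
  Oct: +$991.84 → -$1,983.68
  Nov: +$991.84 → -$991.84
  Dec: +$991.84 → $0.00
Lowest trial balance = -$6,942.88 (May)
Initial deposit = cushion − low point = $1,983.68 − (-$6,942.88) = $8,926.56

$8,926.56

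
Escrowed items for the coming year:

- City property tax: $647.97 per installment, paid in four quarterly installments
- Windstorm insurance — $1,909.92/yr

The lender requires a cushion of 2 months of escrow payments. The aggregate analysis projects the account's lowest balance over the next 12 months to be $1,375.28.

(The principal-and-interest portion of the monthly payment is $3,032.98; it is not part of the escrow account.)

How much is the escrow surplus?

City property tax: $647.97 × 4 = $2,591.88 per year
Windstorm insurance: $1,909.92 per year
Yearly total = $4,501.80
Base monthly escrow = $4,501.80 / 12 = $375.15
Cushion = 2 × $375.15 = $750.30
Excess over cushion: $1,375.28 − $750.30 = $624.98

$624.98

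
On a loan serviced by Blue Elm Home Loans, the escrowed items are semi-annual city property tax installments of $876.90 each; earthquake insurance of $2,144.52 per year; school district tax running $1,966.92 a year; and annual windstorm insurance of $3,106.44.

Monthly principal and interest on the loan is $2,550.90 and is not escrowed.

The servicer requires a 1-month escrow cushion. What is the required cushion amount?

$747.64

City property tax: $876.90 × 2 = $1,753.80 per year
Earthquake insurance: $2,144.52 per year
School district tax: $1,966.92 per year
Windstorm insurance: $3,106.44 per year
Annual escrow total = $1,753.80 + $2,144.52 + $1,966.92 + $3,106.44 = $8,971.68
Monthly = $8,971.68 ÷ 12 = $747.64
Cushion = 1 × $747.64 = $747.64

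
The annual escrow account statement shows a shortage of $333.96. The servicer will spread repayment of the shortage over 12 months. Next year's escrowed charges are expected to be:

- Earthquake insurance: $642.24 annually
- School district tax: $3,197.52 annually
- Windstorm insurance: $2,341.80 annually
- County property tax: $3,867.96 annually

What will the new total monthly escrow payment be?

Earthquake insurance = $642.24 annually
School district tax = $3,197.52 annually
Windstorm insurance = $2,341.80 annually
County property tax = $3,867.96 annually
Annual escrow total = $642.24 + $3,197.52 + $2,341.80 + $3,867.96 = $10,049.52
Monthly escrow = $10,049.52 ÷ 12 = $837.46
Shortage per month = $333.96 ÷ 12 = $27.83
New monthly escrow = $837.46 + $27.83 = $865.29

$865.29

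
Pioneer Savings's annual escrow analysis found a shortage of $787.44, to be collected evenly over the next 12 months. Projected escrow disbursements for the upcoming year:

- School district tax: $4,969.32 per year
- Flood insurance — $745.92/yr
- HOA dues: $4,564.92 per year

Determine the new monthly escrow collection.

School district tax — $4,969.32
Flood insurance — $745.92
HOA dues — $4,564.92
Total per year = $4,969.32 + $745.92 + $4,564.92 = $10,280.16
Per month = $10,280.16 ÷ 12 = $856.68
Shortage per month = $787.44 ÷ 12 = $65.62
New monthly escrow = $856.68 + $65.62 = $922.30

$922.30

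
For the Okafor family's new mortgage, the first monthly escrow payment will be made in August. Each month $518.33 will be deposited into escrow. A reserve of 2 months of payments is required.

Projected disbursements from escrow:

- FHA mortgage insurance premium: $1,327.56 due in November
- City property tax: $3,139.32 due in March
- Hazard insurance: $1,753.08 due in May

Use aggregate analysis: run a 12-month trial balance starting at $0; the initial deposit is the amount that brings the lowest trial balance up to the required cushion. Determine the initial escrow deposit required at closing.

$2,073.32

Cushion = 2 × $518.33 = $1,036.66
Trial balance (start $0, +$518.33 each month, − disbursements):
  Aug: +$518.33 → $518.33
  Sep: +$518.33 → $1,036.66
  Oct: +$518.33 → $1,554.99
  Nov: +$518.33 − $1,327.56 → $745.76
  Dec: +$518.33 → $1,264.09
  Jan: +$518.33 → $1,782.42
  Feb: +$518.33 → $2,300.75
  Mar: +$518.33 − $3,139.32 → -$320.24
  Apr: +$518.33 → $198.09
  May: +$518.33 − $1,753.08 → -$1,036.66
  Jun: +$518.33 → -$518.33
  Jul: +$518.33 → $0.00
Lowest trial balance = -$1,036.66 (May)
Initial deposit = cushion − low point = $1,036.66 − (-$1,036.66) = $2,073.32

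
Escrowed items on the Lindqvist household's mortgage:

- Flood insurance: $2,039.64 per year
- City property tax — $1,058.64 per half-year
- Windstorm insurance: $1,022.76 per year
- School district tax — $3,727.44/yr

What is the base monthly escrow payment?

Flood insurance = $2,039.64 annually
City property tax = $1,058.64 × 2 = $2,117.28 annually
Windstorm insurance = $1,022.76 annually
School district tax = $3,727.44 annually
Annual escrow total = $2,039.64 + $2,117.28 + $1,022.76 + $3,727.44 = $8,907.12
Monthly escrow = $8,907.12 ÷ 12 = $742.26

$742.26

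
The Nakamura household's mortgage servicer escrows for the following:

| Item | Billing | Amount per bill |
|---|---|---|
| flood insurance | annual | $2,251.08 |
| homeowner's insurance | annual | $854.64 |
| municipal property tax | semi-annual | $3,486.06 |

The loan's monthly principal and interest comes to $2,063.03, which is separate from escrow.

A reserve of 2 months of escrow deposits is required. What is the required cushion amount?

$1,679.64

Flood insurance: $2,251.08 per year
Homeowner's insurance: $854.64 per year
Municipal property tax: $3,486.06 × 2 = $6,972.12 per year
Combined annual = $2,251.08 + $854.64 + $6,972.12 = $10,077.84
Monthly = $10,077.84 ÷ 12 = $839.82
Cushion = 2 × $839.82 = $1,679.64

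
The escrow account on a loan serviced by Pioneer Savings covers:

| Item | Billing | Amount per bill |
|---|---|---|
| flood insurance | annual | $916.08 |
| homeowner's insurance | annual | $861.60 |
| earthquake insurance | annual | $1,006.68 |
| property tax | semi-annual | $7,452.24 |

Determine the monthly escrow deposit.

$1,474.07

Flood insurance = $916.08/yr
Homeowner's insurance = $861.60/yr
Earthquake insurance = $1,006.68/yr
Property tax = $7,452.24 × 2 = $14,904.48/yr
Annual escrow total = $17,688.84
Monthly = $17,688.84 / 12 = $1,474.07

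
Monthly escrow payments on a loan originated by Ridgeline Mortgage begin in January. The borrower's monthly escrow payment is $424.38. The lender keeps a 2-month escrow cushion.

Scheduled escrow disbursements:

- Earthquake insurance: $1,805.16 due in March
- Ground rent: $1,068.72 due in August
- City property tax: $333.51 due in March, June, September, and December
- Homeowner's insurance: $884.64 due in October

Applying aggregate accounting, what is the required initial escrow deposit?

$1,714.29

Cushion = 2 × $424.38 = $848.76
Trial balance (start $0, +$424.38 each month, − disbursements):
  Jan: +$424.38 → $424.38
  Feb: +$424.38 → $848.76
  Mar: +$424.38 − $2,138.67 → -$865.53
  Apr: +$424.38 → -$441.15
  May: +$424.38 → -$16.77
  Jun: +$424.38 − $333.51 → $74.10
  Jul: +$424.38 → $498.48
  Aug: +$424.38 − $1,068.72 → -$145.86
  Sep: +$424.38 − $333.51 → -$54.99
  Oct: +$424.38 − $884.64 → -$515.25
  Nov: +$424.38 → -$90.87
  Dec: +$424.38 − $333.51 → $0.00
Lowest trial balance = -$865.53 (Mar)
Initial deposit = cushion − low point = $848.76 − (-$865.53) = $1,714.29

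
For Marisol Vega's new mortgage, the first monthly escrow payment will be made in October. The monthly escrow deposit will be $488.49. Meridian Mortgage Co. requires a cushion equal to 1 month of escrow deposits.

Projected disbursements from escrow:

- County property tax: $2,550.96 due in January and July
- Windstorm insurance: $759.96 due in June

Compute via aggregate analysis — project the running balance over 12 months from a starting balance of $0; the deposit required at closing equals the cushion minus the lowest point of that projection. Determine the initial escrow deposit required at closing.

$1,465.47

Cushion = 1 × $488.49 = $488.49
Trial balance (start $0, +$488.49 each month, − disbursements):
  Oct: +$488.49 → $488.49
  Nov: +$488.49 → $976.98
  Dec: +$488.49 → $1,465.47
  Jan: +$488.49 − $2,550.96 → -$597.00
  Feb: +$488.49 → -$108.51
  Mar: +$488.49 → $379.98
  Apr: +$488.49 → $868.47
  May: +$488.49 → $1,356.96
  Jun: +$488.49 − $759.96 → $1,085.49
  Jul: +$488.49 − $2,550.96 → -$976.98
  Aug: +$488.49 → -$488.49
  Sep: +$488.49 → $0.00
Lowest trial balance = -$976.98 (Jul)
Initial deposit = cushion − low point = $488.49 − (-$976.98) = $1,465.47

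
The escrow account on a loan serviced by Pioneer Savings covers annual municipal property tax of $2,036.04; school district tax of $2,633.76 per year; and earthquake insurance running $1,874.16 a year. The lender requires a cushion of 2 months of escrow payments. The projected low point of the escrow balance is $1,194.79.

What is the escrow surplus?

Municipal property tax = $2,036.04 annually
School district tax = $2,633.76 annually
Earthquake insurance = $1,874.16 annually
Total per year = $6,543.96
Base monthly escrow = $6,543.96 / 12 = $545.33
Cushion = 2 × $545.33 = $1,090.66
Surplus = $1,194.79 − $1,090.66 = $104.13

$104.13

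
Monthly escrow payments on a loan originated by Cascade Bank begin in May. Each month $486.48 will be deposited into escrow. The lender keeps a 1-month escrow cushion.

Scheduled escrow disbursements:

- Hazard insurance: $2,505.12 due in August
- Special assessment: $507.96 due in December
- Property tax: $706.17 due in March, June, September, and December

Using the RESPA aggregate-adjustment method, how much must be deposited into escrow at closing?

$1,971.54

Cushion = 1 × $486.48 = $486.48
Trial balance (start $0, +$486.48 each month, − disbursements):
  May: +$486.48 → $486.48
  Jun: +$486.48 − $706.17 → $266.79
  Jul: +$486.48 → $753.27
  Aug: +$486.48 − $2,505.12 → -$1,265.37
  Sep: +$486.48 − $706.17 → -$1,485.06
  Oct: +$486.48 → -$998.58
  Nov: +$486.48 → -$512.10
  Dec: +$486.48 − $1,214.13 → -$1,239.75
  Jan: +$486.48 → -$753.27
  Feb: +$486.48 → -$266.79
  Mar: +$486.48 − $706.17 → -$486.48
  Apr: +$486.48 → $0.00
Lowest trial balance = -$1,485.06 (Sep)
Initial deposit = cushion − low point = $486.48 − (-$1,485.06) = $1,971.54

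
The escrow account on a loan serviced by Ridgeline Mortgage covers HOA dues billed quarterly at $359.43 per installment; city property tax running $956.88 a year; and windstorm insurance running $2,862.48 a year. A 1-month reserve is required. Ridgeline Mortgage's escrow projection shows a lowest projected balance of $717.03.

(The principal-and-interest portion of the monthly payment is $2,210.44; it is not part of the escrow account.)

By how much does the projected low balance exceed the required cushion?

HOA dues: $359.43 × 4 = $1,437.72 annually
City property tax: $956.88 annually
Windstorm insurance: $2,862.48 annually
Combined annual = $1,437.72 + $956.88 + $2,862.48 = $5,257.08
Monthly escrow = $5,257.08 / 12 = $438.09
Cushion = 1 × $438.09 = $438.09
Excess over cushion: $717.03 − $438.09 = $278.94

$278.94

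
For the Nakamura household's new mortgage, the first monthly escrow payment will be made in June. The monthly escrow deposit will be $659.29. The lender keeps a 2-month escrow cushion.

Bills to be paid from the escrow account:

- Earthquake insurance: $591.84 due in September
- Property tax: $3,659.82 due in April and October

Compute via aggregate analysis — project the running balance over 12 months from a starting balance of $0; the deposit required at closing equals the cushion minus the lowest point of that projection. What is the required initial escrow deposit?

$2,273.79

Cushion = 2 × $659.29 = $1,318.58
Trial balance (start $0, +$659.29 each month, − disbursements):
  Jun: +$659.29 → $659.29
  Jul: +$659.29 → $1,318.58
  Aug: +$659.29 → $1,977.87
  Sep: +$659.29 − $591.84 → $2,045.32
  Oct: +$659.29 − $3,659.82 → -$955.21
  Nov: +$659.29 → -$295.92
  Dec: +$659.29 → $363.37
  Jan: +$659.29 → $1,022.66
  Feb: +$659.29 → $1,681.95
  Mar: +$659.29 → $2,341.24
  Apr: +$659.29 − $3,659.82 → -$659.29
  May: +$659.29 → $0.00
Lowest trial balance = -$955.21 (Oct)
Initial deposit = cushion − low point = $1,318.58 − (-$955.21) = $2,273.79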